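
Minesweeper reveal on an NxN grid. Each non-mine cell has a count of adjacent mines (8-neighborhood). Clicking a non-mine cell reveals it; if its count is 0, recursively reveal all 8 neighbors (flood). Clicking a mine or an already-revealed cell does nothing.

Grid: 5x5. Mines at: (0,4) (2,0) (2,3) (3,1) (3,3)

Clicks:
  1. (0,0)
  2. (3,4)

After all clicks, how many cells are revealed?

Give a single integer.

Click 1 (0,0) count=0: revealed 8 new [(0,0) (0,1) (0,2) (0,3) (1,0) (1,1) (1,2) (1,3)] -> total=8
Click 2 (3,4) count=2: revealed 1 new [(3,4)] -> total=9

Answer: 9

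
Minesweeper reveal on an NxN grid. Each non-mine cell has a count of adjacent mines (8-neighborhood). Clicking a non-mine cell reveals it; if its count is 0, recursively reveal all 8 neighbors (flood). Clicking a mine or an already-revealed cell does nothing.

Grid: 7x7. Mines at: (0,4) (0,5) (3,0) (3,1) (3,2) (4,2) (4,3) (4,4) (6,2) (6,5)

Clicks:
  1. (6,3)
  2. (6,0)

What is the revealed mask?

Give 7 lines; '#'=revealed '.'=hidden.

Click 1 (6,3) count=1: revealed 1 new [(6,3)] -> total=1
Click 2 (6,0) count=0: revealed 6 new [(4,0) (4,1) (5,0) (5,1) (6,0) (6,1)] -> total=7

Answer: .......
.......
.......
.......
##.....
##.....
##.#...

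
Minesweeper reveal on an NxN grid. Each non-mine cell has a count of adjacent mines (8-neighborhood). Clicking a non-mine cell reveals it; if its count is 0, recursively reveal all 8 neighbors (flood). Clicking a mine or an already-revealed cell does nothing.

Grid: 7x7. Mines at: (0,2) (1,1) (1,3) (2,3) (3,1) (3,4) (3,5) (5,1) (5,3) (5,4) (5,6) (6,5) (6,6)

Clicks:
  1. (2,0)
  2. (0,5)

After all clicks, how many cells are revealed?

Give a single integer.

Click 1 (2,0) count=2: revealed 1 new [(2,0)] -> total=1
Click 2 (0,5) count=0: revealed 9 new [(0,4) (0,5) (0,6) (1,4) (1,5) (1,6) (2,4) (2,5) (2,6)] -> total=10

Answer: 10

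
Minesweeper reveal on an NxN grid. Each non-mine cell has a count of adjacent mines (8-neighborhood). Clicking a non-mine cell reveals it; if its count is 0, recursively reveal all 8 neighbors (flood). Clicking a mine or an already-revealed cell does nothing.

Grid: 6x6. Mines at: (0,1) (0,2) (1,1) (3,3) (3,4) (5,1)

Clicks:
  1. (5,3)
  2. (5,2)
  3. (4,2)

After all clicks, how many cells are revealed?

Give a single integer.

Click 1 (5,3) count=0: revealed 8 new [(4,2) (4,3) (4,4) (4,5) (5,2) (5,3) (5,4) (5,5)] -> total=8
Click 2 (5,2) count=1: revealed 0 new [(none)] -> total=8
Click 3 (4,2) count=2: revealed 0 new [(none)] -> total=8

Answer: 8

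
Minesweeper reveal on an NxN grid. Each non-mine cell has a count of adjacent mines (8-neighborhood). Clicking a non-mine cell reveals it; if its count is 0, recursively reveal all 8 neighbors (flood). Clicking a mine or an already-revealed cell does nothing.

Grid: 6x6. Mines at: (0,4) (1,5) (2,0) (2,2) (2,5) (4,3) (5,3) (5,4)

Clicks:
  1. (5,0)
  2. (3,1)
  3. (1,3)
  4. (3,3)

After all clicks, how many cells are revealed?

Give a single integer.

Click 1 (5,0) count=0: revealed 9 new [(3,0) (3,1) (3,2) (4,0) (4,1) (4,2) (5,0) (5,1) (5,2)] -> total=9
Click 2 (3,1) count=2: revealed 0 new [(none)] -> total=9
Click 3 (1,3) count=2: revealed 1 new [(1,3)] -> total=10
Click 4 (3,3) count=2: revealed 1 new [(3,3)] -> total=11

Answer: 11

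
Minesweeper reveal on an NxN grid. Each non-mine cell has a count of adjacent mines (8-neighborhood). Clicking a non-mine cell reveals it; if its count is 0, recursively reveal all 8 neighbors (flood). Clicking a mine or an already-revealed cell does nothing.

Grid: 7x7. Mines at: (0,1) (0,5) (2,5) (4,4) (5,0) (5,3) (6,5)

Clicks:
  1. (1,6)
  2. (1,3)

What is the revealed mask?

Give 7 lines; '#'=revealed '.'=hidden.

Answer: ..###..
#####.#
#####..
#####..
####...
.......
.......

Derivation:
Click 1 (1,6) count=2: revealed 1 new [(1,6)] -> total=1
Click 2 (1,3) count=0: revealed 22 new [(0,2) (0,3) (0,4) (1,0) (1,1) (1,2) (1,3) (1,4) (2,0) (2,1) (2,2) (2,3) (2,4) (3,0) (3,1) (3,2) (3,3) (3,4) (4,0) (4,1) (4,2) (4,3)] -> total=23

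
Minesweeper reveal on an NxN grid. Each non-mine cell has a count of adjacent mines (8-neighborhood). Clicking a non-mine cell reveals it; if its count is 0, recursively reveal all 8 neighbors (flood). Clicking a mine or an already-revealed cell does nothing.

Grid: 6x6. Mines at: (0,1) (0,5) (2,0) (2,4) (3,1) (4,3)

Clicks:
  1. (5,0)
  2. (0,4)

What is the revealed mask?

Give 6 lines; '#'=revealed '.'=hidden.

Answer: ....#.
......
......
......
###...
###...

Derivation:
Click 1 (5,0) count=0: revealed 6 new [(4,0) (4,1) (4,2) (5,0) (5,1) (5,2)] -> total=6
Click 2 (0,4) count=1: revealed 1 new [(0,4)] -> total=7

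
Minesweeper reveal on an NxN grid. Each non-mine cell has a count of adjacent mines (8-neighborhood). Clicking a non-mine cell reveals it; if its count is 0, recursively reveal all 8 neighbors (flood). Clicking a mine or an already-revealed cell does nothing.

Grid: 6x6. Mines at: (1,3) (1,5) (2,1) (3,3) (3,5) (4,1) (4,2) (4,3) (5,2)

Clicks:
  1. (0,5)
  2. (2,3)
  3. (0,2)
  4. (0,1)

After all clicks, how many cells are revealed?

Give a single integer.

Answer: 8

Derivation:
Click 1 (0,5) count=1: revealed 1 new [(0,5)] -> total=1
Click 2 (2,3) count=2: revealed 1 new [(2,3)] -> total=2
Click 3 (0,2) count=1: revealed 1 new [(0,2)] -> total=3
Click 4 (0,1) count=0: revealed 5 new [(0,0) (0,1) (1,0) (1,1) (1,2)] -> total=8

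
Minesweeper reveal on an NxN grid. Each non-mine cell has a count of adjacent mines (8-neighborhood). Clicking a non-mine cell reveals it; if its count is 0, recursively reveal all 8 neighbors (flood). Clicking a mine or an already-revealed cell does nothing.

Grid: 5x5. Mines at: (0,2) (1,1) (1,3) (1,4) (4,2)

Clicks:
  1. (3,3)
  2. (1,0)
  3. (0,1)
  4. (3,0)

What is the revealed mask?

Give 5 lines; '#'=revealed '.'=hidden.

Answer: .#...
#....
##...
##.#.
##...

Derivation:
Click 1 (3,3) count=1: revealed 1 new [(3,3)] -> total=1
Click 2 (1,0) count=1: revealed 1 new [(1,0)] -> total=2
Click 3 (0,1) count=2: revealed 1 new [(0,1)] -> total=3
Click 4 (3,0) count=0: revealed 6 new [(2,0) (2,1) (3,0) (3,1) (4,0) (4,1)] -> total=9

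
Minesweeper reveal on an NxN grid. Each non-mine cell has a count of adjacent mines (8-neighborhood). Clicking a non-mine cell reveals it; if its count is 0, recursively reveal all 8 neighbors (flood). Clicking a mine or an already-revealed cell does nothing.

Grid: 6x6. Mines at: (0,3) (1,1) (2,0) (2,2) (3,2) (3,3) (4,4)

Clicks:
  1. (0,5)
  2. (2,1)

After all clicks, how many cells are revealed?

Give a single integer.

Answer: 9

Derivation:
Click 1 (0,5) count=0: revealed 8 new [(0,4) (0,5) (1,4) (1,5) (2,4) (2,5) (3,4) (3,5)] -> total=8
Click 2 (2,1) count=4: revealed 1 new [(2,1)] -> total=9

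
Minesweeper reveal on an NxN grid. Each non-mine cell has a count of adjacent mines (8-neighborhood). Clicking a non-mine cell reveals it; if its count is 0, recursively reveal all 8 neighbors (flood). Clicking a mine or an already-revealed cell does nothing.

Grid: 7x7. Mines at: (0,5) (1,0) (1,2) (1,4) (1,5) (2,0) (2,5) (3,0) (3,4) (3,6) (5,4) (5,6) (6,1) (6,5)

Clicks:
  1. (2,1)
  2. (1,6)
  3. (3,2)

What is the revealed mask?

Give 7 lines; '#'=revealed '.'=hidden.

Click 1 (2,1) count=4: revealed 1 new [(2,1)] -> total=1
Click 2 (1,6) count=3: revealed 1 new [(1,6)] -> total=2
Click 3 (3,2) count=0: revealed 11 new [(2,2) (2,3) (3,1) (3,2) (3,3) (4,1) (4,2) (4,3) (5,1) (5,2) (5,3)] -> total=13

Answer: .......
......#
.###...
.###...
.###...
.###...
.......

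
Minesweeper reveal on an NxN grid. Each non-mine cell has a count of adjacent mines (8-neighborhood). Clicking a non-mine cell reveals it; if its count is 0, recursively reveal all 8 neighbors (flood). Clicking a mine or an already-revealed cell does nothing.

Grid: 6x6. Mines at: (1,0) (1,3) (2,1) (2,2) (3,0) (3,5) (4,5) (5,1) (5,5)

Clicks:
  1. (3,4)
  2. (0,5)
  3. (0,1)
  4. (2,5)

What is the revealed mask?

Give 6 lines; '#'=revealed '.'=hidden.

Answer: .#..##
....##
....##
....#.
......
......

Derivation:
Click 1 (3,4) count=2: revealed 1 new [(3,4)] -> total=1
Click 2 (0,5) count=0: revealed 6 new [(0,4) (0,5) (1,4) (1,5) (2,4) (2,5)] -> total=7
Click 3 (0,1) count=1: revealed 1 new [(0,1)] -> total=8
Click 4 (2,5) count=1: revealed 0 new [(none)] -> total=8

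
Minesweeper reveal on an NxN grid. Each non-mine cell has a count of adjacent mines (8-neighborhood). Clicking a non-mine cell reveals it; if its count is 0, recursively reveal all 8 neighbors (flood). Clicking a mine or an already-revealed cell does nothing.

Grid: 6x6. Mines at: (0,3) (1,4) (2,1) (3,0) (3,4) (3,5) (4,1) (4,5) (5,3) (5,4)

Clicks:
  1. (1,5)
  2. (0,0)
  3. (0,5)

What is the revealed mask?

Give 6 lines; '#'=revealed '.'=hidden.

Click 1 (1,5) count=1: revealed 1 new [(1,5)] -> total=1
Click 2 (0,0) count=0: revealed 6 new [(0,0) (0,1) (0,2) (1,0) (1,1) (1,2)] -> total=7
Click 3 (0,5) count=1: revealed 1 new [(0,5)] -> total=8

Answer: ###..#
###..#
......
......
......
......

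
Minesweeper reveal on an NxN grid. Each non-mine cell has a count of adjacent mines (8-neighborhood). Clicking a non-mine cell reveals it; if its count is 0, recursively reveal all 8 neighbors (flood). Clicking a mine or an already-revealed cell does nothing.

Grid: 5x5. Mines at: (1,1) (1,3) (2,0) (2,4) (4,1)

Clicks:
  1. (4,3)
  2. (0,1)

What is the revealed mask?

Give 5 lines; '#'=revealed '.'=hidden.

Answer: .#...
.....
.....
..###
..###

Derivation:
Click 1 (4,3) count=0: revealed 6 new [(3,2) (3,3) (3,4) (4,2) (4,3) (4,4)] -> total=6
Click 2 (0,1) count=1: revealed 1 new [(0,1)] -> total=7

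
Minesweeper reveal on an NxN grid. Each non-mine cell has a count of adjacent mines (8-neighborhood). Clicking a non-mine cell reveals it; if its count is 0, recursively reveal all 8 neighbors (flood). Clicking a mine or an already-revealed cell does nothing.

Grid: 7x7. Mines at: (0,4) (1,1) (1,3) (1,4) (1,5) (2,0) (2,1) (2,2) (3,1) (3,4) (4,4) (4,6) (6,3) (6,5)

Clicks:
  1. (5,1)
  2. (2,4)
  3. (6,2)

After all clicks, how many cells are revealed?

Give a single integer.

Click 1 (5,1) count=0: revealed 9 new [(4,0) (4,1) (4,2) (5,0) (5,1) (5,2) (6,0) (6,1) (6,2)] -> total=9
Click 2 (2,4) count=4: revealed 1 new [(2,4)] -> total=10
Click 3 (6,2) count=1: revealed 0 new [(none)] -> total=10

Answer: 10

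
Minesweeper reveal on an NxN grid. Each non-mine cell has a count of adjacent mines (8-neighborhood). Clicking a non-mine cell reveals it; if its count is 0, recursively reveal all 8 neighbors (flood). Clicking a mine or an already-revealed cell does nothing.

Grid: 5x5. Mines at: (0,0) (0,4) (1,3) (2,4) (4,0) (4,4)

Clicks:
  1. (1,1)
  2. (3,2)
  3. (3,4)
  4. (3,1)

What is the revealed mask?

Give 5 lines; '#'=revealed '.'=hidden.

Answer: .....
###..
####.
#####
.###.

Derivation:
Click 1 (1,1) count=1: revealed 1 new [(1,1)] -> total=1
Click 2 (3,2) count=0: revealed 13 new [(1,0) (1,2) (2,0) (2,1) (2,2) (2,3) (3,0) (3,1) (3,2) (3,3) (4,1) (4,2) (4,3)] -> total=14
Click 3 (3,4) count=2: revealed 1 new [(3,4)] -> total=15
Click 4 (3,1) count=1: revealed 0 new [(none)] -> total=15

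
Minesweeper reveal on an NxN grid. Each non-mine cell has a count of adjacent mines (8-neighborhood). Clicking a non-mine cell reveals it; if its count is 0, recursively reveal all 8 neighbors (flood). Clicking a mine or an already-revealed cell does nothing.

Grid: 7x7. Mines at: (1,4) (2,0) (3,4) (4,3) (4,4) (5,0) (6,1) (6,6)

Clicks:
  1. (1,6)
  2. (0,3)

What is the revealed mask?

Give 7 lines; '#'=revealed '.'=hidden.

Answer: ...#.##
.....##
.....##
.....##
.....##
.....##
.......

Derivation:
Click 1 (1,6) count=0: revealed 12 new [(0,5) (0,6) (1,5) (1,6) (2,5) (2,6) (3,5) (3,6) (4,5) (4,6) (5,5) (5,6)] -> total=12
Click 2 (0,3) count=1: revealed 1 new [(0,3)] -> total=13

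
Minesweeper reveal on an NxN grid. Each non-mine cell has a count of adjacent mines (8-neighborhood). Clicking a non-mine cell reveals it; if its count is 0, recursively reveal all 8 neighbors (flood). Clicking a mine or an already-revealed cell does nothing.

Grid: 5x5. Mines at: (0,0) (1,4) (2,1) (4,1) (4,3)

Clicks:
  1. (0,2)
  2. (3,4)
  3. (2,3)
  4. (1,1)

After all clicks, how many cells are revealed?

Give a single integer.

Answer: 8

Derivation:
Click 1 (0,2) count=0: revealed 6 new [(0,1) (0,2) (0,3) (1,1) (1,2) (1,3)] -> total=6
Click 2 (3,4) count=1: revealed 1 new [(3,4)] -> total=7
Click 3 (2,3) count=1: revealed 1 new [(2,3)] -> total=8
Click 4 (1,1) count=2: revealed 0 new [(none)] -> total=8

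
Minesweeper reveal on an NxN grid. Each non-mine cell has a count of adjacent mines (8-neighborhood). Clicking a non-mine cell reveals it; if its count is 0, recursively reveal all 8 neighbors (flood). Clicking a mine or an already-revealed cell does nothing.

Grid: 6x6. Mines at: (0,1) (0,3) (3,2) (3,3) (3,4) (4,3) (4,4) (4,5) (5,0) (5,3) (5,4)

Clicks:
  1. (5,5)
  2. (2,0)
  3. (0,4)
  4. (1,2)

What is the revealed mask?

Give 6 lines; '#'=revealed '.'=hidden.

Answer: ....#.
###...
##....
##....
##....
.....#

Derivation:
Click 1 (5,5) count=3: revealed 1 new [(5,5)] -> total=1
Click 2 (2,0) count=0: revealed 8 new [(1,0) (1,1) (2,0) (2,1) (3,0) (3,1) (4,0) (4,1)] -> total=9
Click 3 (0,4) count=1: revealed 1 new [(0,4)] -> total=10
Click 4 (1,2) count=2: revealed 1 new [(1,2)] -> total=11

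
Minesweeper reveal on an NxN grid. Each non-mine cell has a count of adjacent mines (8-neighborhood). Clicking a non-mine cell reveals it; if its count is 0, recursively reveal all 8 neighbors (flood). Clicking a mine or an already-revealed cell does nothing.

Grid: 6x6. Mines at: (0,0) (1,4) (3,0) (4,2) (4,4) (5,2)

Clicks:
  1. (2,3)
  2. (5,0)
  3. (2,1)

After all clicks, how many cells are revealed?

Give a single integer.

Click 1 (2,3) count=1: revealed 1 new [(2,3)] -> total=1
Click 2 (5,0) count=0: revealed 4 new [(4,0) (4,1) (5,0) (5,1)] -> total=5
Click 3 (2,1) count=1: revealed 1 new [(2,1)] -> total=6

Answer: 6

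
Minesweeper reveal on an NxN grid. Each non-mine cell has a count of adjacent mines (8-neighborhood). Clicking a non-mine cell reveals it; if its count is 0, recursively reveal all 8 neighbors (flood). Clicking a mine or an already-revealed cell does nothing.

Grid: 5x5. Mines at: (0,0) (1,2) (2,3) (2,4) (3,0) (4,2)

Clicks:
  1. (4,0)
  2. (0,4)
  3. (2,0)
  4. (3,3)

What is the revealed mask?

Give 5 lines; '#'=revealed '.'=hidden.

Click 1 (4,0) count=1: revealed 1 new [(4,0)] -> total=1
Click 2 (0,4) count=0: revealed 4 new [(0,3) (0,4) (1,3) (1,4)] -> total=5
Click 3 (2,0) count=1: revealed 1 new [(2,0)] -> total=6
Click 4 (3,3) count=3: revealed 1 new [(3,3)] -> total=7

Answer: ...##
...##
#....
...#.
#....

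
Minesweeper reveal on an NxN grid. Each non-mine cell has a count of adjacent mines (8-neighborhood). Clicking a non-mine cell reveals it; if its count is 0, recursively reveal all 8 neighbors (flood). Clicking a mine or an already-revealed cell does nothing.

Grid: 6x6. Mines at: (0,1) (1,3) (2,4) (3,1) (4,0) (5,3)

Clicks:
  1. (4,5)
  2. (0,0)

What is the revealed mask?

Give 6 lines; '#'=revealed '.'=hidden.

Answer: #.....
......
......
....##
....##
....##

Derivation:
Click 1 (4,5) count=0: revealed 6 new [(3,4) (3,5) (4,4) (4,5) (5,4) (5,5)] -> total=6
Click 2 (0,0) count=1: revealed 1 new [(0,0)] -> total=7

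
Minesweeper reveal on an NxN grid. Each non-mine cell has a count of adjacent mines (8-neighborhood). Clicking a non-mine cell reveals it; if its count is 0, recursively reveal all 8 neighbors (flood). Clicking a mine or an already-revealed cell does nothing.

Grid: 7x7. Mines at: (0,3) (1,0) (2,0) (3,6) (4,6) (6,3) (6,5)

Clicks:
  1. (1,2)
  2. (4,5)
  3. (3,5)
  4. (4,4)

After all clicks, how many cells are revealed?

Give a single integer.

Click 1 (1,2) count=1: revealed 1 new [(1,2)] -> total=1
Click 2 (4,5) count=2: revealed 1 new [(4,5)] -> total=2
Click 3 (3,5) count=2: revealed 1 new [(3,5)] -> total=3
Click 4 (4,4) count=0: revealed 33 new [(0,4) (0,5) (0,6) (1,1) (1,3) (1,4) (1,5) (1,6) (2,1) (2,2) (2,3) (2,4) (2,5) (2,6) (3,0) (3,1) (3,2) (3,3) (3,4) (4,0) (4,1) (4,2) (4,3) (4,4) (5,0) (5,1) (5,2) (5,3) (5,4) (5,5) (6,0) (6,1) (6,2)] -> total=36

Answer: 36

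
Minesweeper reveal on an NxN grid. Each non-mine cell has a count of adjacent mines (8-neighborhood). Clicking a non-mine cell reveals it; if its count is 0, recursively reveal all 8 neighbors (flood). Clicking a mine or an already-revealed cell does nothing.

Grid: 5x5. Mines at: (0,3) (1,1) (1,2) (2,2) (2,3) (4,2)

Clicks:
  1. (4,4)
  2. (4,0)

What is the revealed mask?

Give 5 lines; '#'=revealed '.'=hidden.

Click 1 (4,4) count=0: revealed 4 new [(3,3) (3,4) (4,3) (4,4)] -> total=4
Click 2 (4,0) count=0: revealed 6 new [(2,0) (2,1) (3,0) (3,1) (4,0) (4,1)] -> total=10

Answer: .....
.....
##...
##.##
##.##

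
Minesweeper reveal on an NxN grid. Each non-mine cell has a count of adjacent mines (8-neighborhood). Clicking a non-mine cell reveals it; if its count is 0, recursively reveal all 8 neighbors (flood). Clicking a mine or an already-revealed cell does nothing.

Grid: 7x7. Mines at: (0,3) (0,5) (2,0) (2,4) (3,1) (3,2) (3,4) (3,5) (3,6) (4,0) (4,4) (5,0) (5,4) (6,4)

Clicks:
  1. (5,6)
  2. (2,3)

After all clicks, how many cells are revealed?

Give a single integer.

Answer: 7

Derivation:
Click 1 (5,6) count=0: revealed 6 new [(4,5) (4,6) (5,5) (5,6) (6,5) (6,6)] -> total=6
Click 2 (2,3) count=3: revealed 1 new [(2,3)] -> total=7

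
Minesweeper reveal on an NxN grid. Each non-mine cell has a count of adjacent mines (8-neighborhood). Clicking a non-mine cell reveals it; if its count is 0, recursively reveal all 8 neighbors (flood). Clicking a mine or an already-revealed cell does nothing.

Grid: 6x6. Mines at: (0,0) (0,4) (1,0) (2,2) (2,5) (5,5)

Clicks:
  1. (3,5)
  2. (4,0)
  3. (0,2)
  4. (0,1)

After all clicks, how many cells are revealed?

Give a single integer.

Answer: 24

Derivation:
Click 1 (3,5) count=1: revealed 1 new [(3,5)] -> total=1
Click 2 (4,0) count=0: revealed 17 new [(2,0) (2,1) (3,0) (3,1) (3,2) (3,3) (3,4) (4,0) (4,1) (4,2) (4,3) (4,4) (5,0) (5,1) (5,2) (5,3) (5,4)] -> total=18
Click 3 (0,2) count=0: revealed 6 new [(0,1) (0,2) (0,3) (1,1) (1,2) (1,3)] -> total=24
Click 4 (0,1) count=2: revealed 0 new [(none)] -> total=24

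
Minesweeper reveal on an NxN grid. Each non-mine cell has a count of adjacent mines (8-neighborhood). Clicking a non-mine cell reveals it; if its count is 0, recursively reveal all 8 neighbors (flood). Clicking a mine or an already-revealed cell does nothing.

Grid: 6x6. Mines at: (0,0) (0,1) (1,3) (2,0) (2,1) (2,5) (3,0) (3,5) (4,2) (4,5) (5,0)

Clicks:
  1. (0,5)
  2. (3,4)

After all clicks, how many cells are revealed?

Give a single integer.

Answer: 5

Derivation:
Click 1 (0,5) count=0: revealed 4 new [(0,4) (0,5) (1,4) (1,5)] -> total=4
Click 2 (3,4) count=3: revealed 1 new [(3,4)] -> total=5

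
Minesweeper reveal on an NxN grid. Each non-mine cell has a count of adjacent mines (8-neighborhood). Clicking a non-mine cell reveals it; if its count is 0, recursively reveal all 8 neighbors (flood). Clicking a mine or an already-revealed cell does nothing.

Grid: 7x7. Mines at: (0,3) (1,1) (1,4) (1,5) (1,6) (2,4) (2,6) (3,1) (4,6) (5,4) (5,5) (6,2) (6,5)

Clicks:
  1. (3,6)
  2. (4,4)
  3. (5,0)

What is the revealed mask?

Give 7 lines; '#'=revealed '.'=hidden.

Answer: .......
.......
.......
......#
##..#..
##.....
##.....

Derivation:
Click 1 (3,6) count=2: revealed 1 new [(3,6)] -> total=1
Click 2 (4,4) count=2: revealed 1 new [(4,4)] -> total=2
Click 3 (5,0) count=0: revealed 6 new [(4,0) (4,1) (5,0) (5,1) (6,0) (6,1)] -> total=8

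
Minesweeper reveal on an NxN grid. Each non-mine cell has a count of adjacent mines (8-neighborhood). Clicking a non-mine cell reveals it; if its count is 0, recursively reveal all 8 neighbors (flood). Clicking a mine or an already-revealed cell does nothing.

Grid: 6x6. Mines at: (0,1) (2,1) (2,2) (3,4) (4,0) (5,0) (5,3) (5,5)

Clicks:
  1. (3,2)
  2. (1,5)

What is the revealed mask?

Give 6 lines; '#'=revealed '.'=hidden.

Click 1 (3,2) count=2: revealed 1 new [(3,2)] -> total=1
Click 2 (1,5) count=0: revealed 11 new [(0,2) (0,3) (0,4) (0,5) (1,2) (1,3) (1,4) (1,5) (2,3) (2,4) (2,5)] -> total=12

Answer: ..####
..####
...###
..#...
......
......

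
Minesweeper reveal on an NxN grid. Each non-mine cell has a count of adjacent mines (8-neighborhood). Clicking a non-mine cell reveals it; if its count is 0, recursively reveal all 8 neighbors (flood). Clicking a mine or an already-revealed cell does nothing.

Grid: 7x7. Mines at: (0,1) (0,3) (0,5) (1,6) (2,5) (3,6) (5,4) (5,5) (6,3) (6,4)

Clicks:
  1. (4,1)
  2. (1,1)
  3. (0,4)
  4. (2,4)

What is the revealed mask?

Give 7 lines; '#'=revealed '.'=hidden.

Answer: ....#..
#####..
#####..
#####..
#####..
####...
###....

Derivation:
Click 1 (4,1) count=0: revealed 27 new [(1,0) (1,1) (1,2) (1,3) (1,4) (2,0) (2,1) (2,2) (2,3) (2,4) (3,0) (3,1) (3,2) (3,3) (3,4) (4,0) (4,1) (4,2) (4,3) (4,4) (5,0) (5,1) (5,2) (5,3) (6,0) (6,1) (6,2)] -> total=27
Click 2 (1,1) count=1: revealed 0 new [(none)] -> total=27
Click 3 (0,4) count=2: revealed 1 new [(0,4)] -> total=28
Click 4 (2,4) count=1: revealed 0 new [(none)] -> total=28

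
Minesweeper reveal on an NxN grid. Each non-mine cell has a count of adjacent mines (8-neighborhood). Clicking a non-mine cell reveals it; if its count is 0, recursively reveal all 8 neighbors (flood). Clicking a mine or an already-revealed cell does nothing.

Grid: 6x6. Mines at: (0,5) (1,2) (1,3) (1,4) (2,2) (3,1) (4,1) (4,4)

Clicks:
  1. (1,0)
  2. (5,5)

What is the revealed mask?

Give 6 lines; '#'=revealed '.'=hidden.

Answer: ##....
##....
##....
......
......
.....#

Derivation:
Click 1 (1,0) count=0: revealed 6 new [(0,0) (0,1) (1,0) (1,1) (2,0) (2,1)] -> total=6
Click 2 (5,5) count=1: revealed 1 new [(5,5)] -> total=7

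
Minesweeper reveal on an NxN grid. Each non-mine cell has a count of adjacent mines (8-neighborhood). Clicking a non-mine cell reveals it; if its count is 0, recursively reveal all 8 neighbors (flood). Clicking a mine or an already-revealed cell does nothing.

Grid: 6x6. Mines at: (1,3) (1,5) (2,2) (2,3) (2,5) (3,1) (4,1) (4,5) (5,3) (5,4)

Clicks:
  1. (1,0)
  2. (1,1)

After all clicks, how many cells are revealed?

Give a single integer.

Click 1 (1,0) count=0: revealed 8 new [(0,0) (0,1) (0,2) (1,0) (1,1) (1,2) (2,0) (2,1)] -> total=8
Click 2 (1,1) count=1: revealed 0 new [(none)] -> total=8

Answer: 8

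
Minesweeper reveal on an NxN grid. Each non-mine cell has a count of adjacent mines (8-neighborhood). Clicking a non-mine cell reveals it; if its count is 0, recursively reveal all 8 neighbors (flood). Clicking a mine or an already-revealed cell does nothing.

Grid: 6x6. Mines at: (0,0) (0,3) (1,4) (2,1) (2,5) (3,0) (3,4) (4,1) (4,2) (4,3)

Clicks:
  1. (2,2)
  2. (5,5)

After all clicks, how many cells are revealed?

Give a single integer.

Answer: 5

Derivation:
Click 1 (2,2) count=1: revealed 1 new [(2,2)] -> total=1
Click 2 (5,5) count=0: revealed 4 new [(4,4) (4,5) (5,4) (5,5)] -> total=5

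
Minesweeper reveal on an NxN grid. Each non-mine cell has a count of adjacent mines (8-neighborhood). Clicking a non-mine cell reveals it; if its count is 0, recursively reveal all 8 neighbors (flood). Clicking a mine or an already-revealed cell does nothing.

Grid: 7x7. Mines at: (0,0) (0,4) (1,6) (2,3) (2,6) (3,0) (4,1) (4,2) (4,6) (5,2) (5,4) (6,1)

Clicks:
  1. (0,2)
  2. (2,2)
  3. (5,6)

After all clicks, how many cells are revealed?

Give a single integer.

Answer: 8

Derivation:
Click 1 (0,2) count=0: revealed 6 new [(0,1) (0,2) (0,3) (1,1) (1,2) (1,3)] -> total=6
Click 2 (2,2) count=1: revealed 1 new [(2,2)] -> total=7
Click 3 (5,6) count=1: revealed 1 new [(5,6)] -> total=8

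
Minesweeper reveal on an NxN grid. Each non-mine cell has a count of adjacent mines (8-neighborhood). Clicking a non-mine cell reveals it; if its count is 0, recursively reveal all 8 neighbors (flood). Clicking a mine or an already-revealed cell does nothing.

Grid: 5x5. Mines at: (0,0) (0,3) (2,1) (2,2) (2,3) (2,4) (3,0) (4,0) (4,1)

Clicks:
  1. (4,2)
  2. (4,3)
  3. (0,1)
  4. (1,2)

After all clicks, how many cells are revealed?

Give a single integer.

Click 1 (4,2) count=1: revealed 1 new [(4,2)] -> total=1
Click 2 (4,3) count=0: revealed 5 new [(3,2) (3,3) (3,4) (4,3) (4,4)] -> total=6
Click 3 (0,1) count=1: revealed 1 new [(0,1)] -> total=7
Click 4 (1,2) count=4: revealed 1 new [(1,2)] -> total=8

Answer: 8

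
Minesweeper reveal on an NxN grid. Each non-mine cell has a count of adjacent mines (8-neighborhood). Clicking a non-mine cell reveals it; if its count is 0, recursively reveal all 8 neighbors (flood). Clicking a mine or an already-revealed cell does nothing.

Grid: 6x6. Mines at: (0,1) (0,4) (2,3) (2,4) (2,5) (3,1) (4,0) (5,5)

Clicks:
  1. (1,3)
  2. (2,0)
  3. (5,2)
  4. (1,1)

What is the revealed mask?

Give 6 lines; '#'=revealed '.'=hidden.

Answer: ......
.#.#..
#.....
..###.
.####.
.####.

Derivation:
Click 1 (1,3) count=3: revealed 1 new [(1,3)] -> total=1
Click 2 (2,0) count=1: revealed 1 new [(2,0)] -> total=2
Click 3 (5,2) count=0: revealed 11 new [(3,2) (3,3) (3,4) (4,1) (4,2) (4,3) (4,4) (5,1) (5,2) (5,3) (5,4)] -> total=13
Click 4 (1,1) count=1: revealed 1 new [(1,1)] -> total=14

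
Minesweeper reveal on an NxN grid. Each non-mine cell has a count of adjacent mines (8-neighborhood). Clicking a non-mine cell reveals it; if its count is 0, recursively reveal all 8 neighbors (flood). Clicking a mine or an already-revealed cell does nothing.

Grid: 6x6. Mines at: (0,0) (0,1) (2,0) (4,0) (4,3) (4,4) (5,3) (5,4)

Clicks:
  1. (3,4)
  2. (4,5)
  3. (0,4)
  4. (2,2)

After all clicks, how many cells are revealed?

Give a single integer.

Answer: 20

Derivation:
Click 1 (3,4) count=2: revealed 1 new [(3,4)] -> total=1
Click 2 (4,5) count=2: revealed 1 new [(4,5)] -> total=2
Click 3 (0,4) count=0: revealed 18 new [(0,2) (0,3) (0,4) (0,5) (1,1) (1,2) (1,3) (1,4) (1,5) (2,1) (2,2) (2,3) (2,4) (2,5) (3,1) (3,2) (3,3) (3,5)] -> total=20
Click 4 (2,2) count=0: revealed 0 new [(none)] -> total=20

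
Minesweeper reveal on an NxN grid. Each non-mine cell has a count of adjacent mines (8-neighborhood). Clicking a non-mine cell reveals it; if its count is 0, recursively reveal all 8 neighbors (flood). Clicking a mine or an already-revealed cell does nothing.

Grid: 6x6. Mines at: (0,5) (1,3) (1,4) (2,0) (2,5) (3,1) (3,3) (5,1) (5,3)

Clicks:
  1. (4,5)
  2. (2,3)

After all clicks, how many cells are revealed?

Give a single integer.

Answer: 7

Derivation:
Click 1 (4,5) count=0: revealed 6 new [(3,4) (3,5) (4,4) (4,5) (5,4) (5,5)] -> total=6
Click 2 (2,3) count=3: revealed 1 new [(2,3)] -> total=7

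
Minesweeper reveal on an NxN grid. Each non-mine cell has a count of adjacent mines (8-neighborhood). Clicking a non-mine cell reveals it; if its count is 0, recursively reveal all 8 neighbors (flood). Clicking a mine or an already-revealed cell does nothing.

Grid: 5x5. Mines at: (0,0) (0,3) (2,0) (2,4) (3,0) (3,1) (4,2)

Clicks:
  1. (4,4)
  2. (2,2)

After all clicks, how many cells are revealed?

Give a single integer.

Click 1 (4,4) count=0: revealed 4 new [(3,3) (3,4) (4,3) (4,4)] -> total=4
Click 2 (2,2) count=1: revealed 1 new [(2,2)] -> total=5

Answer: 5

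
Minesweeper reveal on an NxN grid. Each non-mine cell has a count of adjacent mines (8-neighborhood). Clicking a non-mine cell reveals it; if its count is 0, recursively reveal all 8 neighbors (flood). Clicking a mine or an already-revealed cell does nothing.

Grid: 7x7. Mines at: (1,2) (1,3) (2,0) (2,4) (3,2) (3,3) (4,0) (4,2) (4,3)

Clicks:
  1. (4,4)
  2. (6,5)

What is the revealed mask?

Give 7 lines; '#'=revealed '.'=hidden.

Click 1 (4,4) count=2: revealed 1 new [(4,4)] -> total=1
Click 2 (6,5) count=0: revealed 27 new [(0,4) (0,5) (0,6) (1,4) (1,5) (1,6) (2,5) (2,6) (3,4) (3,5) (3,6) (4,5) (4,6) (5,0) (5,1) (5,2) (5,3) (5,4) (5,5) (5,6) (6,0) (6,1) (6,2) (6,3) (6,4) (6,5) (6,6)] -> total=28

Answer: ....###
....###
.....##
....###
....###
#######
#######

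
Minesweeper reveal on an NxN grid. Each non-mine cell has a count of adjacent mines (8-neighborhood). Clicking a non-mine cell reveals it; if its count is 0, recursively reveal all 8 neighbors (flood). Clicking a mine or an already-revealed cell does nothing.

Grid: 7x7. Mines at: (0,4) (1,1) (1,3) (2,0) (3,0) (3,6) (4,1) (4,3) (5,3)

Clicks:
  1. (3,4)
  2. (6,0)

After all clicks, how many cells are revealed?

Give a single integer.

Answer: 7

Derivation:
Click 1 (3,4) count=1: revealed 1 new [(3,4)] -> total=1
Click 2 (6,0) count=0: revealed 6 new [(5,0) (5,1) (5,2) (6,0) (6,1) (6,2)] -> total=7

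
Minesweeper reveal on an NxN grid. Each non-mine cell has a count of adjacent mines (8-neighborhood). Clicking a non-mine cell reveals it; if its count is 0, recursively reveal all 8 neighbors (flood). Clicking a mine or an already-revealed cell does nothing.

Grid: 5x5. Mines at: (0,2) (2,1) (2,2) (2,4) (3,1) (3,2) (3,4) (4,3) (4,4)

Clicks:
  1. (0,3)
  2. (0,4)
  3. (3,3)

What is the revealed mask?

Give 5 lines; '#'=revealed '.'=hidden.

Click 1 (0,3) count=1: revealed 1 new [(0,3)] -> total=1
Click 2 (0,4) count=0: revealed 3 new [(0,4) (1,3) (1,4)] -> total=4
Click 3 (3,3) count=6: revealed 1 new [(3,3)] -> total=5

Answer: ...##
...##
.....
...#.
.....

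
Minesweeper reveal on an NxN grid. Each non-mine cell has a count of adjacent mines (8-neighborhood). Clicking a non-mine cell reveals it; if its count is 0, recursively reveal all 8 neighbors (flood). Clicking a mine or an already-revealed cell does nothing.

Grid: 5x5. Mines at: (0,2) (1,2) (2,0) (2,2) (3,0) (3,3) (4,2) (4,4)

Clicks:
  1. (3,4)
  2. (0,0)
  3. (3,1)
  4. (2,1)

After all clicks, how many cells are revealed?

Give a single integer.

Answer: 7

Derivation:
Click 1 (3,4) count=2: revealed 1 new [(3,4)] -> total=1
Click 2 (0,0) count=0: revealed 4 new [(0,0) (0,1) (1,0) (1,1)] -> total=5
Click 3 (3,1) count=4: revealed 1 new [(3,1)] -> total=6
Click 4 (2,1) count=4: revealed 1 new [(2,1)] -> total=7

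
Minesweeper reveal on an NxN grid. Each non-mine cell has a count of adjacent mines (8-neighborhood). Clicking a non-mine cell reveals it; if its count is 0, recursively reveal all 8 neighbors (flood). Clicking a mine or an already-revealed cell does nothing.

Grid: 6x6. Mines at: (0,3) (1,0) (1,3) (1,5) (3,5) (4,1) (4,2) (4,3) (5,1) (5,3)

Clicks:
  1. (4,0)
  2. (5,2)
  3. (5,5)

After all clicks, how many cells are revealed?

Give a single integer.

Answer: 6

Derivation:
Click 1 (4,0) count=2: revealed 1 new [(4,0)] -> total=1
Click 2 (5,2) count=5: revealed 1 new [(5,2)] -> total=2
Click 3 (5,5) count=0: revealed 4 new [(4,4) (4,5) (5,4) (5,5)] -> total=6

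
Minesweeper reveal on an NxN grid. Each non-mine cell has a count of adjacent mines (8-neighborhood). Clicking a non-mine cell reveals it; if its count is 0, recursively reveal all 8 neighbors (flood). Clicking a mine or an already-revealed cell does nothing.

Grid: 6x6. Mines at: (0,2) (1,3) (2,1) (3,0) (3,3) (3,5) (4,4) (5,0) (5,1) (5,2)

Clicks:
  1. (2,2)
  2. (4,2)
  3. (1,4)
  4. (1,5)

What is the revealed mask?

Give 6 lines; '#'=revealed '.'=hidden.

Click 1 (2,2) count=3: revealed 1 new [(2,2)] -> total=1
Click 2 (4,2) count=3: revealed 1 new [(4,2)] -> total=2
Click 3 (1,4) count=1: revealed 1 new [(1,4)] -> total=3
Click 4 (1,5) count=0: revealed 5 new [(0,4) (0,5) (1,5) (2,4) (2,5)] -> total=8

Answer: ....##
....##
..#.##
......
..#...
......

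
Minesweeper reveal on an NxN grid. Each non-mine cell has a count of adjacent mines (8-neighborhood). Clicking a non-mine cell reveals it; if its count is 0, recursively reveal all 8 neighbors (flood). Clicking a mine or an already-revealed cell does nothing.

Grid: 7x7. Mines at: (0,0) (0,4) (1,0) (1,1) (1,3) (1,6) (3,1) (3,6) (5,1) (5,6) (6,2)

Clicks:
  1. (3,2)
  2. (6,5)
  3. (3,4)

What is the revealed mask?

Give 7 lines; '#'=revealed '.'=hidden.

Answer: .......
.......
..####.
..####.
..####.
..####.
...###.

Derivation:
Click 1 (3,2) count=1: revealed 1 new [(3,2)] -> total=1
Click 2 (6,5) count=1: revealed 1 new [(6,5)] -> total=2
Click 3 (3,4) count=0: revealed 17 new [(2,2) (2,3) (2,4) (2,5) (3,3) (3,4) (3,5) (4,2) (4,3) (4,4) (4,5) (5,2) (5,3) (5,4) (5,5) (6,3) (6,4)] -> total=19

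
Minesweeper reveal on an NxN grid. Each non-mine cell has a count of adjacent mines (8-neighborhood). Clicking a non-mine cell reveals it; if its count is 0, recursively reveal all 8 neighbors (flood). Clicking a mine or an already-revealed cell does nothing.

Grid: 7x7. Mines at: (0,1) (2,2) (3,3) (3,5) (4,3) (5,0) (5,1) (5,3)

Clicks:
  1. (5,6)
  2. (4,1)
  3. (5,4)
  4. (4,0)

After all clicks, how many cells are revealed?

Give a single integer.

Click 1 (5,6) count=0: revealed 9 new [(4,4) (4,5) (4,6) (5,4) (5,5) (5,6) (6,4) (6,5) (6,6)] -> total=9
Click 2 (4,1) count=2: revealed 1 new [(4,1)] -> total=10
Click 3 (5,4) count=2: revealed 0 new [(none)] -> total=10
Click 4 (4,0) count=2: revealed 1 new [(4,0)] -> total=11

Answer: 11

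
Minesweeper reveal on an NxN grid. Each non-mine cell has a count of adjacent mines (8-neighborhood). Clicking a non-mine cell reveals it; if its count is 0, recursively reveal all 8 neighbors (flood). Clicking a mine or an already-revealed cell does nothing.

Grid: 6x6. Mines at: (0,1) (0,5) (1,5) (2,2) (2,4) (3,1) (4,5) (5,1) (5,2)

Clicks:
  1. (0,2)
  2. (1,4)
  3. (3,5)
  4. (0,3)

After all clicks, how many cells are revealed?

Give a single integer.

Click 1 (0,2) count=1: revealed 1 new [(0,2)] -> total=1
Click 2 (1,4) count=3: revealed 1 new [(1,4)] -> total=2
Click 3 (3,5) count=2: revealed 1 new [(3,5)] -> total=3
Click 4 (0,3) count=0: revealed 4 new [(0,3) (0,4) (1,2) (1,3)] -> total=7

Answer: 7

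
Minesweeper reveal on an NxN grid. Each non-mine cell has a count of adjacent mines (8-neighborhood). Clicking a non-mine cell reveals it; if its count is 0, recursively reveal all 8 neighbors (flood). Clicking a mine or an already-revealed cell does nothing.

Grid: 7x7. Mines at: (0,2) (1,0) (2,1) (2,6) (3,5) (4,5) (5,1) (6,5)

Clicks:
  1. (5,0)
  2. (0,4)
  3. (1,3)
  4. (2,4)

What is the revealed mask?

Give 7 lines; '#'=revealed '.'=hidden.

Click 1 (5,0) count=1: revealed 1 new [(5,0)] -> total=1
Click 2 (0,4) count=0: revealed 25 new [(0,3) (0,4) (0,5) (0,6) (1,2) (1,3) (1,4) (1,5) (1,6) (2,2) (2,3) (2,4) (2,5) (3,2) (3,3) (3,4) (4,2) (4,3) (4,4) (5,2) (5,3) (5,4) (6,2) (6,3) (6,4)] -> total=26
Click 3 (1,3) count=1: revealed 0 new [(none)] -> total=26
Click 4 (2,4) count=1: revealed 0 new [(none)] -> total=26

Answer: ...####
..#####
..####.
..###..
..###..
#.###..
..###..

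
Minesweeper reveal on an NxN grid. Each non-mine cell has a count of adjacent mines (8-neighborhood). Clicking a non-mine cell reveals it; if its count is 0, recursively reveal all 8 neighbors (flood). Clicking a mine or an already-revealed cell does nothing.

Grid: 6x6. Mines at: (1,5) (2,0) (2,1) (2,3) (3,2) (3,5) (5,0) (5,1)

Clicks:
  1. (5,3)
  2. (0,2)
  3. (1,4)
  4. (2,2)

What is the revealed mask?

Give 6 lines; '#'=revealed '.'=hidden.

Answer: #####.
#####.
..#...
......
..####
..####

Derivation:
Click 1 (5,3) count=0: revealed 8 new [(4,2) (4,3) (4,4) (4,5) (5,2) (5,3) (5,4) (5,5)] -> total=8
Click 2 (0,2) count=0: revealed 10 new [(0,0) (0,1) (0,2) (0,3) (0,4) (1,0) (1,1) (1,2) (1,3) (1,4)] -> total=18
Click 3 (1,4) count=2: revealed 0 new [(none)] -> total=18
Click 4 (2,2) count=3: revealed 1 new [(2,2)] -> total=19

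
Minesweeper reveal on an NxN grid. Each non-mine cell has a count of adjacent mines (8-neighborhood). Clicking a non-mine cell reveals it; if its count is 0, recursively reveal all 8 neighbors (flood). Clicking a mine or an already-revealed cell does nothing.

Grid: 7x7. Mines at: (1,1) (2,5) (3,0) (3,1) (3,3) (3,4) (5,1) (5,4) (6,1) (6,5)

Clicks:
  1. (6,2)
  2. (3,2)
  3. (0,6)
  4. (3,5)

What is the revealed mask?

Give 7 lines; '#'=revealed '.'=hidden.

Click 1 (6,2) count=2: revealed 1 new [(6,2)] -> total=1
Click 2 (3,2) count=2: revealed 1 new [(3,2)] -> total=2
Click 3 (0,6) count=0: revealed 13 new [(0,2) (0,3) (0,4) (0,5) (0,6) (1,2) (1,3) (1,4) (1,5) (1,6) (2,2) (2,3) (2,4)] -> total=15
Click 4 (3,5) count=2: revealed 1 new [(3,5)] -> total=16

Answer: ..#####
..#####
..###..
..#..#.
.......
.......
..#....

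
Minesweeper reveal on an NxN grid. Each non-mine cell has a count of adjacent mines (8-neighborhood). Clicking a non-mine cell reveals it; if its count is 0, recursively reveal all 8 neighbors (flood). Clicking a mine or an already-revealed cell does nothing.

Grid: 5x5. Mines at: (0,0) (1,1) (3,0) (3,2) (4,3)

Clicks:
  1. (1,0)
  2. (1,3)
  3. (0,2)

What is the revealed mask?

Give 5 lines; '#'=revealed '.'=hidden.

Click 1 (1,0) count=2: revealed 1 new [(1,0)] -> total=1
Click 2 (1,3) count=0: revealed 11 new [(0,2) (0,3) (0,4) (1,2) (1,3) (1,4) (2,2) (2,3) (2,4) (3,3) (3,4)] -> total=12
Click 3 (0,2) count=1: revealed 0 new [(none)] -> total=12

Answer: ..###
#.###
..###
...##
.....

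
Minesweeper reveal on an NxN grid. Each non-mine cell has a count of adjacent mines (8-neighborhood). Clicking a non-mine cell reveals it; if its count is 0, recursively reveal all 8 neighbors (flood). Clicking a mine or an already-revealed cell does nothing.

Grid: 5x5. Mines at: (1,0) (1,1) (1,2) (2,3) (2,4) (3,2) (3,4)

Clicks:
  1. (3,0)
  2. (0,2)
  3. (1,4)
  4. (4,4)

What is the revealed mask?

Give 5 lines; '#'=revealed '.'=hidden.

Answer: ..#..
....#
##...
##...
##..#

Derivation:
Click 1 (3,0) count=0: revealed 6 new [(2,0) (2,1) (3,0) (3,1) (4,0) (4,1)] -> total=6
Click 2 (0,2) count=2: revealed 1 new [(0,2)] -> total=7
Click 3 (1,4) count=2: revealed 1 new [(1,4)] -> total=8
Click 4 (4,4) count=1: revealed 1 new [(4,4)] -> total=9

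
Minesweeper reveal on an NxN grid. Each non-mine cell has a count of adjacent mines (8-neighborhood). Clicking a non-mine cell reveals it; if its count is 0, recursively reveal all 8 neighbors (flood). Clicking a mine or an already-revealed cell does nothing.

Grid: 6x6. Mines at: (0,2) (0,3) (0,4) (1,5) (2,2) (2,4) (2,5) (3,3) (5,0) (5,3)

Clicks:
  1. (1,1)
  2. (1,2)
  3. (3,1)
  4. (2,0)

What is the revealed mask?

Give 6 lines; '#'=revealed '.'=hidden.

Click 1 (1,1) count=2: revealed 1 new [(1,1)] -> total=1
Click 2 (1,2) count=3: revealed 1 new [(1,2)] -> total=2
Click 3 (3,1) count=1: revealed 1 new [(3,1)] -> total=3
Click 4 (2,0) count=0: revealed 8 new [(0,0) (0,1) (1,0) (2,0) (2,1) (3,0) (4,0) (4,1)] -> total=11

Answer: ##....
###...
##....
##....
##....
......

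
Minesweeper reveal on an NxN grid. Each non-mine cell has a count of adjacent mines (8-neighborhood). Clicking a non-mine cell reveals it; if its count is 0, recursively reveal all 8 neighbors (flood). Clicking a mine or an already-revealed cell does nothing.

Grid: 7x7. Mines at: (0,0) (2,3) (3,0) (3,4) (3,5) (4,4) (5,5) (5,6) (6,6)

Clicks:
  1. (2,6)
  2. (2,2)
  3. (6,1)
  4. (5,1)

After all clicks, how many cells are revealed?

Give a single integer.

Answer: 19

Derivation:
Click 1 (2,6) count=1: revealed 1 new [(2,6)] -> total=1
Click 2 (2,2) count=1: revealed 1 new [(2,2)] -> total=2
Click 3 (6,1) count=0: revealed 17 new [(3,1) (3,2) (3,3) (4,0) (4,1) (4,2) (4,3) (5,0) (5,1) (5,2) (5,3) (5,4) (6,0) (6,1) (6,2) (6,3) (6,4)] -> total=19
Click 4 (5,1) count=0: revealed 0 new [(none)] -> total=19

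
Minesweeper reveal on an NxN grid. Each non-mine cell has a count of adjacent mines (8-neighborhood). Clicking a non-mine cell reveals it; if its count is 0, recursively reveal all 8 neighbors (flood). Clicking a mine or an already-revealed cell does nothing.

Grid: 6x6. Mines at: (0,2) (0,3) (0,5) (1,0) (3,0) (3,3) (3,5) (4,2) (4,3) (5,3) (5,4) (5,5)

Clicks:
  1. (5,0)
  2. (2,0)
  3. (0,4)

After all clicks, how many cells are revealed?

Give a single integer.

Click 1 (5,0) count=0: revealed 4 new [(4,0) (4,1) (5,0) (5,1)] -> total=4
Click 2 (2,0) count=2: revealed 1 new [(2,0)] -> total=5
Click 3 (0,4) count=2: revealed 1 new [(0,4)] -> total=6

Answer: 6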